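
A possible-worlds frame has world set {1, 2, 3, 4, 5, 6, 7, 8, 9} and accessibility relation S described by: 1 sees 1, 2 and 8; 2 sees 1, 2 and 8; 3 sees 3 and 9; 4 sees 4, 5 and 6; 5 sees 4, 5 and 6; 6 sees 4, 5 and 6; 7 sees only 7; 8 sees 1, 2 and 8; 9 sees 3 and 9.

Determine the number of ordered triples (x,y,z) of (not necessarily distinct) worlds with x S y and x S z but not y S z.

0

S is Euclidean; there are no such tuples.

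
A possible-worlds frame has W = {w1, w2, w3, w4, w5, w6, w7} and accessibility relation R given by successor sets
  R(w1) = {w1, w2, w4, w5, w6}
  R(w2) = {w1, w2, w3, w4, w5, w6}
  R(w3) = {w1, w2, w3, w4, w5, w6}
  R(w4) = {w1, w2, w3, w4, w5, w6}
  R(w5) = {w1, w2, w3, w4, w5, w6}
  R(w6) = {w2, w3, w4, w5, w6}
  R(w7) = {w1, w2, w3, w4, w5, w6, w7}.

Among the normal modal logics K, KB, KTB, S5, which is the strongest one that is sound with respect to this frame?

Symmetric (axiom B): no — w1 R w6 but not w6 R w1.
Reflexive (axiom T): yes — every world is R-related to itself.
Euclidean (axiom 5): no — w2 R w1 and w2 R w3, but not w1 R w3.
So F validates K; KB would additionally require R to be symmetric. The strongest is K.

K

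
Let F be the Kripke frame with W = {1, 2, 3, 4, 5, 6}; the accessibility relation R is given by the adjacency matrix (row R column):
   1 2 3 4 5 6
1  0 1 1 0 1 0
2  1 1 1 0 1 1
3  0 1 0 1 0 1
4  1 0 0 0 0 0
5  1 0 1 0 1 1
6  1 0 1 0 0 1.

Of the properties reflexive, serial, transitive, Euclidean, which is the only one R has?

Reflexive: no — 1 is not related to itself.
Serial: yes — every world has a successor (e.g. 1 R 2).
Transitive: no — 1 R 2 and 2 R 6, but not 1 R 6.
Euclidean: no — 1 R 3 and 1 R 5, but not 3 R 5.
Only serial holds.

serial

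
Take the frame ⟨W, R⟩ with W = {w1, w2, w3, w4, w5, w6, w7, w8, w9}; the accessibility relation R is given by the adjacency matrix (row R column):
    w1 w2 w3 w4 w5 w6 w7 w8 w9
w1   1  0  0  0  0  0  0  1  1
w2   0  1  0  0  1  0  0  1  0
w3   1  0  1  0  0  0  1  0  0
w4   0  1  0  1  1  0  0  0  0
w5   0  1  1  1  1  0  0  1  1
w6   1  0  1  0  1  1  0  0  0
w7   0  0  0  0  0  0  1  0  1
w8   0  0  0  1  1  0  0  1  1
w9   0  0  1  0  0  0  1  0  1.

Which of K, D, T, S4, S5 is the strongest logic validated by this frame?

T

Serial (axiom D): yes — every world has a successor (e.g. w1 R w1).
Reflexive (axiom T): yes — every world is R-related to itself.
Transitive (axiom 4): no — w1 R w8 and w8 R w4, but not w1 R w4.
Euclidean (axiom 5): no — w1 R w9 and w1 R w8, but not w9 R w8.
So F validates K, D, T; S4 would additionally require R to be transitive. The strongest is T.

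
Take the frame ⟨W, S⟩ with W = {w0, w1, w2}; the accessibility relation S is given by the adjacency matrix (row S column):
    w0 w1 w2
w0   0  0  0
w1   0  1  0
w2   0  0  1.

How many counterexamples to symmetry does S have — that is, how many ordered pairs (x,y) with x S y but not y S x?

0

S is symmetric; there are no such tuples.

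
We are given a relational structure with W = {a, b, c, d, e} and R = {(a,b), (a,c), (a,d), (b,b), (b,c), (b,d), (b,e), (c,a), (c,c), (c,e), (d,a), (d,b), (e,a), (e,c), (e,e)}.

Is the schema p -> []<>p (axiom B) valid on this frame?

By correspondence theory, B is valid on a frame iff R is symmetric.
Symmetric: no — a R b but not b R a.

No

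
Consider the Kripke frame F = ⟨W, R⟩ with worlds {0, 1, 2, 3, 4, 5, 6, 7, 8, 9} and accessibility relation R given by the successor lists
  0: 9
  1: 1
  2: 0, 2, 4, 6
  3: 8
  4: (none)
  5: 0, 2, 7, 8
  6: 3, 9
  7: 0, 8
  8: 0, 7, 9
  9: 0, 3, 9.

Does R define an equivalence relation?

No

Reflexive: no — 0 is not related to itself.
Symmetric: no — 2 R 0 but not 0 R 2.
Transitive: no — 0 R 9 and 9 R 3, but not 0 R 3.
So R is not an equivalence relation.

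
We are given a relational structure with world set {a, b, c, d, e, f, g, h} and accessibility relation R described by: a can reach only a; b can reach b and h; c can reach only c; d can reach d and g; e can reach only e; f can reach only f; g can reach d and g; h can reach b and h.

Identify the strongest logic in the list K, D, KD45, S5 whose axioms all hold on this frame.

S5

Serial (axiom D): yes — every world has a successor (e.g. a R a).
Euclidean (axiom 5): yes — any two successors of a common world are R-related.
Transitive (axiom 4): yes — every two-step R-path is closed by a direct edge.
Reflexive (axiom T): yes — every world is R-related to itself.
So F validates K, D, KD45, S5. The strongest is S5.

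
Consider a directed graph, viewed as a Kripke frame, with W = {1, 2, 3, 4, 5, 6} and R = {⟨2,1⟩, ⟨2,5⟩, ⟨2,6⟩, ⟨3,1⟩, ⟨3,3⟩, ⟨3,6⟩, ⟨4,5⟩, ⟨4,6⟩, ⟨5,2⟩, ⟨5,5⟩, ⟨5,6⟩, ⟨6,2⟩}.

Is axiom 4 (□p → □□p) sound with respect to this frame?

By correspondence theory, 4 is valid on a frame iff R is transitive.
Transitive: no — 3 R 6 and 6 R 2, but not 3 R 2.

No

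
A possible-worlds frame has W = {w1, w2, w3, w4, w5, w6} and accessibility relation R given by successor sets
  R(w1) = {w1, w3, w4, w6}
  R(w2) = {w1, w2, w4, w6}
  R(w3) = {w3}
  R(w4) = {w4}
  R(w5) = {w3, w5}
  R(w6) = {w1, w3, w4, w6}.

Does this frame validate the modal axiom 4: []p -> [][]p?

By correspondence theory, 4 is valid on a frame iff R is transitive.
Transitive: no — w2 R w1 and w1 R w3, but not w2 R w3.

No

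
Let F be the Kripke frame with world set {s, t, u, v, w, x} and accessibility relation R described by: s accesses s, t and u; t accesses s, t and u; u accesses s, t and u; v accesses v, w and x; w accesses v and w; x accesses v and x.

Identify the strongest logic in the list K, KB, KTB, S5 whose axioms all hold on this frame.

Symmetric (axiom B): yes — every pair in R has its reverse in R.
Reflexive (axiom T): yes — every world is R-related to itself.
Euclidean (axiom 5): no — v R w and v R x, but not w R x.
So F validates K, KB, KTB; S5 would additionally require R to be Euclidean. The strongest is KTB.

KTB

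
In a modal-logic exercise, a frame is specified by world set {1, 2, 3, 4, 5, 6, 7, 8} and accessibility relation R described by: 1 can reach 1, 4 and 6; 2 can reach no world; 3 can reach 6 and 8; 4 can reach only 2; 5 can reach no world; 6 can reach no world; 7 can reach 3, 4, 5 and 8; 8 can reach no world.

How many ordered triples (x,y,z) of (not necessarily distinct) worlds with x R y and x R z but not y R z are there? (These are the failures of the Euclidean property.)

Enumerating: (1,4,1), (1,4,4), (1,4,6), (1,6,1), (1,6,4), (1,6,6), (3,6,6), (3,6,8), (3,8,6), (3,8,8), (4,2,2), (7,3,3), … and 14 more.
Total: 26.

26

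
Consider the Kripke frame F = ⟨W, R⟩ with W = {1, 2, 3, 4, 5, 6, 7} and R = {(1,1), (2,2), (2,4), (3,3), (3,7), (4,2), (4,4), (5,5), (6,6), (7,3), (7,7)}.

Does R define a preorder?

Yes

Reflexive: yes — every world is R-related to itself.
Transitive: yes — every two-step R-path is closed by a direct edge.
So R is a preorder.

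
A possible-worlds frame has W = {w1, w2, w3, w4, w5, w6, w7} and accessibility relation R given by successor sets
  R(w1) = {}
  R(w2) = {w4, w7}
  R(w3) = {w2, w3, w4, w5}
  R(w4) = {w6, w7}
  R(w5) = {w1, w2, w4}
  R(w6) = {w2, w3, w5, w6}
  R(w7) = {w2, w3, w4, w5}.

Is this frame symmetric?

No

Symmetric: no — w2 R w4 but not w4 R w2.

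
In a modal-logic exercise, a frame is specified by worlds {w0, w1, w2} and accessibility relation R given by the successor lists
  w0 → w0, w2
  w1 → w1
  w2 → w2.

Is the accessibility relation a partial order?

Reflexive: yes — every world is R-related to itself.
Transitive: yes — every two-step R-path is closed by a direct edge.
Antisymmetric: yes — no distinct pair is related both ways.
So R is a partial order.

Yes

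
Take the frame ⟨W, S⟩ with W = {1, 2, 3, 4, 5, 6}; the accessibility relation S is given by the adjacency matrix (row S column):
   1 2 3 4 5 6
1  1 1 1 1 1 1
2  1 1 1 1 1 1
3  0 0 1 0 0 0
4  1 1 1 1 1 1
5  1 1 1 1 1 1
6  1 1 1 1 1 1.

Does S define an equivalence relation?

No

Reflexive: yes — every world is S-related to itself.
Symmetric: no — 1 S 3 but not 3 S 1.
Transitive: yes — every two-step S-path is closed by a direct edge.
So S is not an equivalence relation.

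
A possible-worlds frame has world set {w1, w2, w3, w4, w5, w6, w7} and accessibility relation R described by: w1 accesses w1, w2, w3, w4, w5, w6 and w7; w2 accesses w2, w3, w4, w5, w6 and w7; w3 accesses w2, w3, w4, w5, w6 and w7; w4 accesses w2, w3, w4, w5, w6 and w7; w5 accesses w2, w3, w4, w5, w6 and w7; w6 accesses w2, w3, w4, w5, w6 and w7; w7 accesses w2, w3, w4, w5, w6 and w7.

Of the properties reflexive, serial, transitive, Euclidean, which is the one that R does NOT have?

Reflexive: yes — every world is R-related to itself.
Serial: yes — every world has a successor (e.g. w1 R w1).
Transitive: yes — every two-step R-path is closed by a direct edge.
Euclidean: no — w1 R w2 and w1 R w1, but not w2 R w1.
Only Euclidean fails.

Euclidean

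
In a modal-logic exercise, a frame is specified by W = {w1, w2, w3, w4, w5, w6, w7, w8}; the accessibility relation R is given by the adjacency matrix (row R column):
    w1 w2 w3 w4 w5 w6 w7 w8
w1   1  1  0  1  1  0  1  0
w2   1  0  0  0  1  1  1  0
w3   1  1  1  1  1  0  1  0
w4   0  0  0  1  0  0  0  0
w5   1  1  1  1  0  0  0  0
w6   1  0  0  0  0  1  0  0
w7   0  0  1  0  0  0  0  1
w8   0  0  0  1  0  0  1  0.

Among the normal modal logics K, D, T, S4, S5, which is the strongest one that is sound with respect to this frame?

D

Serial (axiom D): yes — every world has a successor (e.g. w1 R w1).
Reflexive (axiom T): no — w2 is not related to itself.
Transitive (axiom 4): no — w1 R w2 and w2 R w6, but not w1 R w6.
Euclidean (axiom 5): no — w1 R w2 and w1 R w4, but not w2 R w4.
So F validates K, D; T would additionally require R to be reflexive. The strongest is D.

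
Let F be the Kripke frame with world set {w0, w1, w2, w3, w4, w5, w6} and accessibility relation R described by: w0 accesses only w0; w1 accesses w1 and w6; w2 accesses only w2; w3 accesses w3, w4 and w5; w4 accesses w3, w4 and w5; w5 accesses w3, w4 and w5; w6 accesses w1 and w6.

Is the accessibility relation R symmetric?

Yes

Symmetric: yes — every pair in R has its reverse in R.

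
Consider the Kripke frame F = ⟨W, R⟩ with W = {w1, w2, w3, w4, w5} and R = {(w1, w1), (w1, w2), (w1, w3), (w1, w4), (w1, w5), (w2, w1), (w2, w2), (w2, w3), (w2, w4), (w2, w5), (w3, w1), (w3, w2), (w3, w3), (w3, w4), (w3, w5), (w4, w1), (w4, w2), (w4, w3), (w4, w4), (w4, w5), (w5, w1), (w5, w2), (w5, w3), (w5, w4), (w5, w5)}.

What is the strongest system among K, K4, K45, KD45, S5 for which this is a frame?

S5

Transitive (axiom 4): yes — every two-step R-path is closed by a direct edge.
Euclidean (axiom 5): yes — any two successors of a common world are R-related.
Serial (axiom D): yes — every world has a successor (e.g. w1 R w1).
Reflexive (axiom T): yes — every world is R-related to itself.
So F validates K, K4, K45, KD45, S5. The strongest is S5.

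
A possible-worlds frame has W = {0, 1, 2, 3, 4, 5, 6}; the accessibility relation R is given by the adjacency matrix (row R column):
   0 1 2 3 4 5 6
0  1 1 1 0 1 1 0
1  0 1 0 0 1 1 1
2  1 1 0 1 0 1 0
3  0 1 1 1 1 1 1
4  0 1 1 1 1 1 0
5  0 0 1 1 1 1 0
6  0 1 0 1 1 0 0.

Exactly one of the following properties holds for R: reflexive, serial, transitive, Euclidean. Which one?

Reflexive: no — 2 is not related to itself.
Serial: yes — every world has a successor (e.g. 0 R 0).
Transitive: no — 0 R 1 and 1 R 6, but not 0 R 6.
Euclidean: no — 0 R 1 and 0 R 2, but not 1 R 2.
Only serial holds.

serial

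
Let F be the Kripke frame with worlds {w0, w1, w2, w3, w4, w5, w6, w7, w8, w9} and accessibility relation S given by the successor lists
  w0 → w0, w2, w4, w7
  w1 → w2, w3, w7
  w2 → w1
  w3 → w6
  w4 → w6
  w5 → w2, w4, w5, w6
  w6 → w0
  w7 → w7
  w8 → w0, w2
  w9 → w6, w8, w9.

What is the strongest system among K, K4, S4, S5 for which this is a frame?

Transitive (axiom 4): no — w0 S w2 and w2 S w1, but not w0 S w1.
Reflexive (axiom T): no — w1 is not related to itself.
Euclidean (axiom 5): no — w0 S w2 and w0 S w4, but not w2 S w4.
So F validates K; K4 would additionally require S to be transitive. The strongest is K.

K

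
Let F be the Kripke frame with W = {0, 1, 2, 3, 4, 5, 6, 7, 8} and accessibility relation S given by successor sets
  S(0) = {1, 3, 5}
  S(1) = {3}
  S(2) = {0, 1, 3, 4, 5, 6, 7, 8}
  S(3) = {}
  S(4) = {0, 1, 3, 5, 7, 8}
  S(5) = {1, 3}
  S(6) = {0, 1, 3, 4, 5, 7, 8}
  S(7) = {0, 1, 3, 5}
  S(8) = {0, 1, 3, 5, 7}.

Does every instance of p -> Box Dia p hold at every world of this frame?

The schema B characterises exactly the symmetric frames.
Symmetric: no — 0 S 1 but not 1 S 0.

No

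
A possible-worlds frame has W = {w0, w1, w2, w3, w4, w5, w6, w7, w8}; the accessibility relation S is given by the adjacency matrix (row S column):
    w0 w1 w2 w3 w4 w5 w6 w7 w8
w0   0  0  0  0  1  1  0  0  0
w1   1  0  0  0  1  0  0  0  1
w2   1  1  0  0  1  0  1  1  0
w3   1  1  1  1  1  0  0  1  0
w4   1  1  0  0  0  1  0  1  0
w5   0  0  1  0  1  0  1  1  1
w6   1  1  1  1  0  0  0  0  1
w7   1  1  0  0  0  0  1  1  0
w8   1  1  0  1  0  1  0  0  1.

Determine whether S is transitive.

Transitive: no — w0 S w4 and w4 S w1, but not w0 S w1.

No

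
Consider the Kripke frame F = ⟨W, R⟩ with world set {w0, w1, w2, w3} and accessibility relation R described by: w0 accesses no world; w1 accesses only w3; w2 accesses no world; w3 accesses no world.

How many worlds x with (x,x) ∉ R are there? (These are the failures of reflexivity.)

4

Enumerating: w0, w1, w2, w3.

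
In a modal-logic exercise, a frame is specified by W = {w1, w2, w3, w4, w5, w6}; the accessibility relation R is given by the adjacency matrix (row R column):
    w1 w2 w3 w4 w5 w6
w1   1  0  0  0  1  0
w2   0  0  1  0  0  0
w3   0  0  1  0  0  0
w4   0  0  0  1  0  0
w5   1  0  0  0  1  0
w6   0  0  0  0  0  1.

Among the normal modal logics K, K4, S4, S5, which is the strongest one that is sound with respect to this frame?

Transitive (axiom 4): yes — every two-step R-path is closed by a direct edge.
Reflexive (axiom T): no — w2 is not related to itself.
Euclidean (axiom 5): yes — any two successors of a common world are R-related.
So F validates K, K4; S4 would additionally require R to be reflexive. The strongest is K4.

K4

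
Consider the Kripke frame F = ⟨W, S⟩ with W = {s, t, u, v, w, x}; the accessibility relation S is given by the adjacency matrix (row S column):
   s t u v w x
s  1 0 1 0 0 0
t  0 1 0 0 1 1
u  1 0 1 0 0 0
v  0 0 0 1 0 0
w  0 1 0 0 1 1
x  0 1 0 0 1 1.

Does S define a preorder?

Reflexive: yes — every world is S-related to itself.
Transitive: yes — every two-step S-path is closed by a direct edge.
So S is a preorder.

Yes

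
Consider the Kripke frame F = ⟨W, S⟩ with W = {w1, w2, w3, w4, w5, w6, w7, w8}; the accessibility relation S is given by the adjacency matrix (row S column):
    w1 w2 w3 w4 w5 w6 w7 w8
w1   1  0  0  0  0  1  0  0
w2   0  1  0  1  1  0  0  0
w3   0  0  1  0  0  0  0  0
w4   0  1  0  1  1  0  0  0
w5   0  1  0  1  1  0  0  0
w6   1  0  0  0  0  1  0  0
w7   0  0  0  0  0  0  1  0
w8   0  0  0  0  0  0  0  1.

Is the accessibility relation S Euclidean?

Yes

Euclidean: yes — any two successors of a common world are S-related.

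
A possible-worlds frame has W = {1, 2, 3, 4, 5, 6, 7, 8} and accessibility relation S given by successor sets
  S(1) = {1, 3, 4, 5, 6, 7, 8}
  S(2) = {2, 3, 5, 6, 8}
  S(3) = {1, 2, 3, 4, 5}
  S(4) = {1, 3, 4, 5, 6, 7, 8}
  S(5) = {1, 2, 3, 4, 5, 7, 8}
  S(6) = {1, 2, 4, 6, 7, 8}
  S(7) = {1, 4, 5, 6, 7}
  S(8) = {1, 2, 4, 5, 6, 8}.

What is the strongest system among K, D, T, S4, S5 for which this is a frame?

Serial (axiom D): yes — every world has a successor (e.g. 1 S 1).
Reflexive (axiom T): yes — every world is S-related to itself.
Transitive (axiom 4): no — 1 S 3 and 3 S 2, but not 1 S 2.
Euclidean (axiom 5): no — 1 S 3 and 1 S 6, but not 3 S 6.
So F validates K, D, T; S4 would additionally require S to be transitive. The strongest is T.

T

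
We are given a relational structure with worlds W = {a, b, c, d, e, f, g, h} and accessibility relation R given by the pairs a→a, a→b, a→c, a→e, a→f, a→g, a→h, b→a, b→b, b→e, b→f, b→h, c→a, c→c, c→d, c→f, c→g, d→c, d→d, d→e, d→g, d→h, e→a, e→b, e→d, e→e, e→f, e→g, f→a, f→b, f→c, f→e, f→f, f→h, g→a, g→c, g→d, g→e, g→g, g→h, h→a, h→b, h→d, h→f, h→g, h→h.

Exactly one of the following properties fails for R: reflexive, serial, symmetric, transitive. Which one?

transitive

Reflexive: yes — every world is R-related to itself.
Serial: yes — every world has a successor (e.g. a R a).
Symmetric: yes — every pair in R has its reverse in R.
Transitive: no — a R c and c R d, but not a R d.
Only transitive fails.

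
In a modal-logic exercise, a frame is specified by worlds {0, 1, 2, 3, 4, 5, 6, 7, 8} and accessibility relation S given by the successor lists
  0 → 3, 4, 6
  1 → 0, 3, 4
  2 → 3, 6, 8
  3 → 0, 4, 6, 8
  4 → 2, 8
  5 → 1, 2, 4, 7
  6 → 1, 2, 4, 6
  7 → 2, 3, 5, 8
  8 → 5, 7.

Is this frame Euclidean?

Euclidean: no — 0 S 4 and 0 S 3, but not 4 S 3.

No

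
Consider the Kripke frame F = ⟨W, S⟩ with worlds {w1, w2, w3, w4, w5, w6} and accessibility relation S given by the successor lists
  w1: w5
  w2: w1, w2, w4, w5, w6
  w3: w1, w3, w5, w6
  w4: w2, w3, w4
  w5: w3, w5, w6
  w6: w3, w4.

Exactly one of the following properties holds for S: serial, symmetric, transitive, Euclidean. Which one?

Serial: yes — every world has a successor (e.g. w1 S w5).
Symmetric: no — w1 S w5 but not w5 S w1.
Transitive: no — w1 S w5 and w5 S w3, but not w1 S w3.
Euclidean: no — w2 S w1 and w2 S w4, but not w1 S w4.
Only serial holds.

serial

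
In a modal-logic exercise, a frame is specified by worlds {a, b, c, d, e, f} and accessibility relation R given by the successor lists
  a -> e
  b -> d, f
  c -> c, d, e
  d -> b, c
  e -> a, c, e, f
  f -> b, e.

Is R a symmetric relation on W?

Symmetric: yes — every pair in R has its reverse in R.

Yes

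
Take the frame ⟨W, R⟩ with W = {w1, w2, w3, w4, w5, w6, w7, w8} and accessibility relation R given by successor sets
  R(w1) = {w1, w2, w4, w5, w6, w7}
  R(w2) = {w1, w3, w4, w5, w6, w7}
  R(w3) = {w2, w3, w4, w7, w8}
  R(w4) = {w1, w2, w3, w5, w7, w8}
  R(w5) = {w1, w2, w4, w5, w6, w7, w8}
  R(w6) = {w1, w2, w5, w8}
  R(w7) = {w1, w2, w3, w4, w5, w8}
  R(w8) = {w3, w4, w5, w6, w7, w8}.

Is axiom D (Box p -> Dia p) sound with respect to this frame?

Axiom D corresponds to the accessibility relation being serial.
Serial: yes — every world has a successor (e.g. w1 R w1).

Yes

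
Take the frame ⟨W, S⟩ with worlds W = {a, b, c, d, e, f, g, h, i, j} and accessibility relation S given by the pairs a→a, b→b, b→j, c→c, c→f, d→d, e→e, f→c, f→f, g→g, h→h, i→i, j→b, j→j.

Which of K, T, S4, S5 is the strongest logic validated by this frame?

Reflexive (axiom T): yes — every world is S-related to itself.
Transitive (axiom 4): yes — every two-step S-path is closed by a direct edge.
Euclidean (axiom 5): yes — any two successors of a common world are S-related.
So F validates K, T, S4, S5. The strongest is S5.

S5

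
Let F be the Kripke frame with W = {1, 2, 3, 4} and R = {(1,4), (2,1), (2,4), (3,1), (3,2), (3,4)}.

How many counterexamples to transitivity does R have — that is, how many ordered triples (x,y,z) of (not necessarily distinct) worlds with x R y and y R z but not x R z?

R is transitive; there are no such tuples.

0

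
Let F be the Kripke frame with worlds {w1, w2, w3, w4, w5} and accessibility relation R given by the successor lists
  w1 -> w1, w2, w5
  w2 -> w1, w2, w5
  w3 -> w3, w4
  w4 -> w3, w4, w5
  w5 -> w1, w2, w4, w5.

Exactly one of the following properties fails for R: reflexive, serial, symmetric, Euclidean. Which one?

Euclidean

Reflexive: yes — every world is R-related to itself.
Serial: yes — every world has a successor (e.g. w1 R w1).
Symmetric: yes — every pair in R has its reverse in R.
Euclidean: no — w4 R w3 and w4 R w5, but not w3 R w5.
Only Euclidean fails.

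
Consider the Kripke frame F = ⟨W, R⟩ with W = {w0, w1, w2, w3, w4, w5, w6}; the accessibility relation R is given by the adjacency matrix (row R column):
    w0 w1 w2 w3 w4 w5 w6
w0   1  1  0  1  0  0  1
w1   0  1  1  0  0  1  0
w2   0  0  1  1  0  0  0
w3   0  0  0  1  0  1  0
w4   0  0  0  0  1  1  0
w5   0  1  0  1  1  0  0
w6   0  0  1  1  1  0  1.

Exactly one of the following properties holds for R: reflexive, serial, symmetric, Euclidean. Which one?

Reflexive: no — w5 is not related to itself.
Serial: yes — every world has a successor (e.g. w0 R w0).
Symmetric: no — w0 R w1 but not w1 R w0.
Euclidean: no — w0 R w1 and w0 R w3, but not w1 R w3.
Only serial holds.

serial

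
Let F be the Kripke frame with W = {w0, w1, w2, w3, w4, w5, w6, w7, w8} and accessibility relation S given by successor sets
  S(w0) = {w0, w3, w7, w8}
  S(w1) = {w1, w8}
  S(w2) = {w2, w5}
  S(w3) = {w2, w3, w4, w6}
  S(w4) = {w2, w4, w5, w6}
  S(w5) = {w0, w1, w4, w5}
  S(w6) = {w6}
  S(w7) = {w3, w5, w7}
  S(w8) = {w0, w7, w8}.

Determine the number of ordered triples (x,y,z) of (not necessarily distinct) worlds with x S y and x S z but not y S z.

Enumerating: (w0,w3,w0), (w0,w3,w7), (w0,w3,w8), (w0,w7,w0), (w0,w7,w8), (w0,w8,w3), (w1,w8,w1), (w2,w5,w2), (w3,w2,w3), (w3,w2,w4), (w3,w2,w6), (w3,w4,w3), … and 24 more.
Total: 36.

36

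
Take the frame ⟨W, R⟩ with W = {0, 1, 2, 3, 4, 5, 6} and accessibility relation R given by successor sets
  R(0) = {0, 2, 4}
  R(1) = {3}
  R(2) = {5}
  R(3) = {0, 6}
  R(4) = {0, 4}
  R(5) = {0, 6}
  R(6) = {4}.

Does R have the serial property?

Yes

Serial: yes — every world has a successor (e.g. 0 R 0).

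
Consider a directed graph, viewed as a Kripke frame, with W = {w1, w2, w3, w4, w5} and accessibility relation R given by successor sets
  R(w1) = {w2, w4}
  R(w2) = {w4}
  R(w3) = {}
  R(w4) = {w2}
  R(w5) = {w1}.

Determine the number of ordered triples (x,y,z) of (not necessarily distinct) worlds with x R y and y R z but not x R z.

4

Enumerating: (w2,w4,w2), (w4,w2,w4), (w5,w1,w2), (w5,w1,w4).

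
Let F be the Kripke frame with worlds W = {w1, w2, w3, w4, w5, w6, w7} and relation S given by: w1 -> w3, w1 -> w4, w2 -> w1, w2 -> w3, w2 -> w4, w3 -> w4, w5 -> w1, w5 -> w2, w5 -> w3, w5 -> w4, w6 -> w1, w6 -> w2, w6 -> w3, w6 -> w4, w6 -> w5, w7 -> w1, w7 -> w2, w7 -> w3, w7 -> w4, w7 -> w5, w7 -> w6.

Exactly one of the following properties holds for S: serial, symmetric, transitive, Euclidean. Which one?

Serial: no — w4 has no S-successor.
Symmetric: no — w1 S w3 but not w3 S w1.
Transitive: yes — every two-step S-path is closed by a direct edge.
Euclidean: no — w1 S w4 and w1 S w3, but not w4 S w3.
Only transitive holds.

transitive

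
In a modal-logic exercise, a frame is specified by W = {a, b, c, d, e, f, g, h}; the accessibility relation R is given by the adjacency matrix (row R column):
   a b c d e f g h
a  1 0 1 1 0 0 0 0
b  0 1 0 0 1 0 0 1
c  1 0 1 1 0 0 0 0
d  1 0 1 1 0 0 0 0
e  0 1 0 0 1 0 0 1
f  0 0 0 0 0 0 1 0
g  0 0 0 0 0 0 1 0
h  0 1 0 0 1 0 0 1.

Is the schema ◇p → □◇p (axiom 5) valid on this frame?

By correspondence theory, 5 is valid on a frame iff R is Euclidean.
Euclidean: yes — any two successors of a common world are R-related.

Yes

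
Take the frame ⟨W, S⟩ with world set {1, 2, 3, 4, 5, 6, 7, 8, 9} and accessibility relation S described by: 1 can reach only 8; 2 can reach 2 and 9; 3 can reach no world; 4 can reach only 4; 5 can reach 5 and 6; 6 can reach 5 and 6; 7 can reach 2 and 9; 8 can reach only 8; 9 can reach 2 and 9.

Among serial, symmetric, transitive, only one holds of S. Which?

transitive

Serial: no — 3 has no S-successor.
Symmetric: no — 1 S 8 but not 8 S 1.
Transitive: yes — every two-step S-path is closed by a direct edge.
Only transitive holds.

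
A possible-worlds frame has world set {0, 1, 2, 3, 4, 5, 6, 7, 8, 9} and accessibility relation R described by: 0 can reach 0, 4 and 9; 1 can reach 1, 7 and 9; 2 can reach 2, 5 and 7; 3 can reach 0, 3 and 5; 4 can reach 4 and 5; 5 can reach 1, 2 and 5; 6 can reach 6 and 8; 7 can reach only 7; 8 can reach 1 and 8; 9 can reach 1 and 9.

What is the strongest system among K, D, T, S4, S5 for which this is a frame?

Serial (axiom D): yes — every world has a successor (e.g. 0 R 0).
Reflexive (axiom T): yes — every world is R-related to itself.
Transitive (axiom 4): no — 0 R 4 and 4 R 5, but not 0 R 5.
Euclidean (axiom 5): no — 0 R 4 and 0 R 9, but not 4 R 9.
So F validates K, D, T; S4 would additionally require R to be transitive. The strongest is T.

T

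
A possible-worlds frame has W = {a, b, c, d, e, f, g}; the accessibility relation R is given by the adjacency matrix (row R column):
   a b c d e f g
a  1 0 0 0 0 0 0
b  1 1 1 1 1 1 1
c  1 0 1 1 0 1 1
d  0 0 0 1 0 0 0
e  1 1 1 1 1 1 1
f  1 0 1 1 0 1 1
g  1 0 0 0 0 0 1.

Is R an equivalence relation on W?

Reflexive: yes — every world is R-related to itself.
Symmetric: no — b R a but not a R b.
Transitive: yes — every two-step R-path is closed by a direct edge.
So R is not an equivalence relation.

No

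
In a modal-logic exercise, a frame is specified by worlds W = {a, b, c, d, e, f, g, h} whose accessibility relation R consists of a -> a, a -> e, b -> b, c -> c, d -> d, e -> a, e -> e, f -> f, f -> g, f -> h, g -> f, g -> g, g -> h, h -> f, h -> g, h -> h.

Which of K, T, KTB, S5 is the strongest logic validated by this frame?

Reflexive (axiom T): yes — every world is R-related to itself.
Symmetric (axiom B): yes — every pair in R has its reverse in R.
Euclidean (axiom 5): yes — any two successors of a common world are R-related.
So F validates K, T, KTB, S5. The strongest is S5.

S5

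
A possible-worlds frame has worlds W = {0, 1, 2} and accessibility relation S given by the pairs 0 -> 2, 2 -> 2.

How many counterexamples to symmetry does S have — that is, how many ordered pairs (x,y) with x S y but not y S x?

Enumerating: (0,2).

1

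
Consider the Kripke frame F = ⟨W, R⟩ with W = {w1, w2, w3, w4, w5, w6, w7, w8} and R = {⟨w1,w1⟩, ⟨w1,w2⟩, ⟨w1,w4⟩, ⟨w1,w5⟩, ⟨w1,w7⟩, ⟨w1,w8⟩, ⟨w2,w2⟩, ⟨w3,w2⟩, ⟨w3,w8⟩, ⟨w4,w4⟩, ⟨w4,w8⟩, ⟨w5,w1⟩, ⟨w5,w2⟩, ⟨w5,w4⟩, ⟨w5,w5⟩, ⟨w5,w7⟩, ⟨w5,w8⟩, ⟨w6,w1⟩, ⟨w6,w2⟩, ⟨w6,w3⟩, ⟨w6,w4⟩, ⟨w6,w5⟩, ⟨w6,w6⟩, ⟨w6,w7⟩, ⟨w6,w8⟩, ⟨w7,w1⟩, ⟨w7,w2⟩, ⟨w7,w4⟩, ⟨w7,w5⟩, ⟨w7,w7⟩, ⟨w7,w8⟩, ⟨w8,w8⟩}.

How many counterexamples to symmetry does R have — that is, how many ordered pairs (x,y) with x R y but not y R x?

Enumerating: (w1,w2), (w1,w4), (w1,w8), (w3,w2), (w3,w8), (w4,w8), (w5,w2), (w5,w4), (w5,w8), (w6,w1), (w6,w2), (w6,w3), … and 7 more.
Total: 19.

19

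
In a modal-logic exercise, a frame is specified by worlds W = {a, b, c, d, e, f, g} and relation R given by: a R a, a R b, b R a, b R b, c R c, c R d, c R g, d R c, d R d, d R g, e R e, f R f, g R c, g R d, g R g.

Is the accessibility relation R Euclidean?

Euclidean: yes — any two successors of a common world are R-related.

Yes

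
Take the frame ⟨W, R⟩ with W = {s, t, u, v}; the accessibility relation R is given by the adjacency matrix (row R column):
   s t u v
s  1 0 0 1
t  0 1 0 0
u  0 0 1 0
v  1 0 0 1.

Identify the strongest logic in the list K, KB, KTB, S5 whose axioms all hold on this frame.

Symmetric (axiom B): yes — every pair in R has its reverse in R.
Reflexive (axiom T): yes — every world is R-related to itself.
Euclidean (axiom 5): yes — any two successors of a common world are R-related.
So F validates K, KB, KTB, S5. The strongest is S5.

S5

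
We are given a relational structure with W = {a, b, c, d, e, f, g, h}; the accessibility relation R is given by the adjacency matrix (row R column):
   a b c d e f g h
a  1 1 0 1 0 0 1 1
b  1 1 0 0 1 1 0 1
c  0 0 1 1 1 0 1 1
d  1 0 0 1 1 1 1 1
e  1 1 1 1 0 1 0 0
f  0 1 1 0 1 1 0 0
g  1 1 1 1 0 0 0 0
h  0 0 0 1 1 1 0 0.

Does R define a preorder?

Reflexive: no — e is not related to itself.
Transitive: no — a R b and b R e, but not a R e.
So R is not a preorder.

No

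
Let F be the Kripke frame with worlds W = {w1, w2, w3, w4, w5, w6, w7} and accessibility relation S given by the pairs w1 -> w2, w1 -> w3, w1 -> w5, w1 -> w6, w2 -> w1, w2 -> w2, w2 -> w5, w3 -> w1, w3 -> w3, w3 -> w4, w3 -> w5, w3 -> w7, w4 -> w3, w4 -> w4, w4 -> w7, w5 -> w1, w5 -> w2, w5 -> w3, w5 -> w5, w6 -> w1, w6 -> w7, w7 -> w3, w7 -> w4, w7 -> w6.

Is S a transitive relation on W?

Transitive: no — w1 S w3 and w3 S w4, but not w1 S w4.

No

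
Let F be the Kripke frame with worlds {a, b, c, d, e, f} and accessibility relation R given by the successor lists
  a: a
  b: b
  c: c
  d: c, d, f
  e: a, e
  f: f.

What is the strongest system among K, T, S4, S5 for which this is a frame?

S4

Reflexive (axiom T): yes — every world is R-related to itself.
Transitive (axiom 4): yes — every two-step R-path is closed by a direct edge.
Euclidean (axiom 5): no — d R c and d R f, but not c R f.
So F validates K, T, S4; S5 would additionally require R to be Euclidean. The strongest is S4.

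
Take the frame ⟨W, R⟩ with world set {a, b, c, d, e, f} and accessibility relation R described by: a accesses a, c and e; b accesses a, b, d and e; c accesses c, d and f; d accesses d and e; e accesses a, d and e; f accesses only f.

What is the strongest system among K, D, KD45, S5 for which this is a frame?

D

Serial (axiom D): yes — every world has a successor (e.g. a R a).
Euclidean (axiom 5): no — a R c and a R e, but not c R e.
Transitive (axiom 4): no — a R c and c R d, but not a R d.
Reflexive (axiom T): yes — every world is R-related to itself.
So F validates K, D; KD45 would additionally require R to be Euclidean and transitive. The strongest is D.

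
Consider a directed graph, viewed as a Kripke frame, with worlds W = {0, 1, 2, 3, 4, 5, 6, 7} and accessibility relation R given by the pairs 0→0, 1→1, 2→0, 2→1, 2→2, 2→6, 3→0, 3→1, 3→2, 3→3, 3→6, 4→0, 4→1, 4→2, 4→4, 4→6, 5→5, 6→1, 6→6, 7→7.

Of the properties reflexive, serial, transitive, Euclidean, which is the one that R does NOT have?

Reflexive: yes — every world is R-related to itself.
Serial: yes — every world has a successor (e.g. 0 R 0).
Transitive: yes — every two-step R-path is closed by a direct edge.
Euclidean: no — 2 R 0 and 2 R 1, but not 0 R 1.
Only Euclidean fails.

Euclidean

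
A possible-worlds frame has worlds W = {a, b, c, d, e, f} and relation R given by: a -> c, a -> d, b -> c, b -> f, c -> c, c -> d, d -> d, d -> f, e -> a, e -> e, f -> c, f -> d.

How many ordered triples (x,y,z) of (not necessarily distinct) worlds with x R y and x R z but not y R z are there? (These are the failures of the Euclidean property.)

8

Enumerating: (a,d,c), (b,c,f), (b,f,f), (c,d,c), (d,f,f), (e,a,a), (e,a,e), (f,d,c).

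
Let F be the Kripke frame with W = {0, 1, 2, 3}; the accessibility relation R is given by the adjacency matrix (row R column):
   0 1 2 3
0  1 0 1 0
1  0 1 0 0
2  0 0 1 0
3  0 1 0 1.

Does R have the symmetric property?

Symmetric: no — 0 R 2 but not 2 R 0.

No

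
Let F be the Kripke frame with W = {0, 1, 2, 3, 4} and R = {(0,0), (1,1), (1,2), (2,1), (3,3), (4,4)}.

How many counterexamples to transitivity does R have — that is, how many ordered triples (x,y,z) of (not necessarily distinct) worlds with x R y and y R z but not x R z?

1

Enumerating: (2,1,2).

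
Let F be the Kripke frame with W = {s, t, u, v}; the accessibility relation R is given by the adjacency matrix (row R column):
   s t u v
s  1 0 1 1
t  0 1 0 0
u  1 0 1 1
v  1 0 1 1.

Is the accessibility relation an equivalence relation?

Reflexive: yes — every world is R-related to itself.
Symmetric: yes — every pair in R has its reverse in R.
Transitive: yes — every two-step R-path is closed by a direct edge.
So R is an equivalence relation.

Yes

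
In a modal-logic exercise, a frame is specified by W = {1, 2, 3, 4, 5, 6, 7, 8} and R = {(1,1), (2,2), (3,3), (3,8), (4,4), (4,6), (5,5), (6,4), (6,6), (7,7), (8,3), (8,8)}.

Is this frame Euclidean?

Yes

Euclidean: yes — any two successors of a common world are R-related.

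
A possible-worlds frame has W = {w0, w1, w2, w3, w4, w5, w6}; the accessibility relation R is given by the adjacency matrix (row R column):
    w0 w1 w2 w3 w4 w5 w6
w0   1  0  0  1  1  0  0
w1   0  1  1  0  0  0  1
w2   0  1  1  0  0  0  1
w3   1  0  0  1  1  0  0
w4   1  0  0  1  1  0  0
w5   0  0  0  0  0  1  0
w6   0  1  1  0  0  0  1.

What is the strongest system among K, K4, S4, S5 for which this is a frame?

S5

Transitive (axiom 4): yes — every two-step R-path is closed by a direct edge.
Reflexive (axiom T): yes — every world is R-related to itself.
Euclidean (axiom 5): yes — any two successors of a common world are R-related.
So F validates K, K4, S4, S5. The strongest is S5.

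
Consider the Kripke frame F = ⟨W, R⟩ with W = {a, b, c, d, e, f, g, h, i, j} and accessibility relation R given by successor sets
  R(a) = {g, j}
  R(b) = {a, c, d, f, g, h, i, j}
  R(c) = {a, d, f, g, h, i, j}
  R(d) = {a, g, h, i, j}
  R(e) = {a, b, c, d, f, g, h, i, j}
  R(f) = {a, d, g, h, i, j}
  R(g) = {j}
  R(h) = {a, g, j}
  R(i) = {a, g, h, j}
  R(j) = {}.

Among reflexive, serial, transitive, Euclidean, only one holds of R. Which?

Reflexive: no — a is not related to itself.
Serial: no — j has no R-successor.
Transitive: yes — every two-step R-path is closed by a direct edge.
Euclidean: no — a R j and a R g, but not j R g.
Only transitive holds.

transitive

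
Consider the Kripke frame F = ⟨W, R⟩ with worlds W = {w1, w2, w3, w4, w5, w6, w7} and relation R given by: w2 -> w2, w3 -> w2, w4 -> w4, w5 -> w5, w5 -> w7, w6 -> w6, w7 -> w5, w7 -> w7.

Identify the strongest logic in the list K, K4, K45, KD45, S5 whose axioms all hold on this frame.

K45

Transitive (axiom 4): yes — every two-step R-path is closed by a direct edge.
Euclidean (axiom 5): yes — any two successors of a common world are R-related.
Serial (axiom D): no — w1 has no R-successor.
Reflexive (axiom T): no — w1 is not related to itself.
So F validates K, K4, K45; KD45 would additionally require R to be serial. The strongest is K45.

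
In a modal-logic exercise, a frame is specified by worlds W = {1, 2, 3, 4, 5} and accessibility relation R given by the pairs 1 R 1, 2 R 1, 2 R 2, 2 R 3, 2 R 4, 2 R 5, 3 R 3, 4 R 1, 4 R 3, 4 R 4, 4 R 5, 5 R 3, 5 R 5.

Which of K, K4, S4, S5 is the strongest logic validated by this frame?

Transitive (axiom 4): yes — every two-step R-path is closed by a direct edge.
Reflexive (axiom T): yes — every world is R-related to itself.
Euclidean (axiom 5): no — 2 R 1 and 2 R 3, but not 1 R 3.
So F validates K, K4, S4; S5 would additionally require R to be Euclidean. The strongest is S4.

S4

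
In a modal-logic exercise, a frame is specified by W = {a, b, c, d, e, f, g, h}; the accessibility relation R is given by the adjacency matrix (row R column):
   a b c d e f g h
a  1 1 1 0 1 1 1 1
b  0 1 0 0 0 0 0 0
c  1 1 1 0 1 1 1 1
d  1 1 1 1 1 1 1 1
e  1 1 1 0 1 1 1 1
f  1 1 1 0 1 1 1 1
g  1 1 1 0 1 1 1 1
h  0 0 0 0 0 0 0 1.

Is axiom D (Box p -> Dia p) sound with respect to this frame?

Yes

Axiom D corresponds to the accessibility relation being serial.
Serial: yes — every world has a successor (e.g. a R a).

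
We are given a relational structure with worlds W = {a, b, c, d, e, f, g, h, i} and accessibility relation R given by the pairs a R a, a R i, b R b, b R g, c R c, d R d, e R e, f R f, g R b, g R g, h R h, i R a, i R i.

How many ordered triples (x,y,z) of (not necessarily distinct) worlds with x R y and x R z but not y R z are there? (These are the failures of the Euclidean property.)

0

R is Euclidean; there are no such tuples.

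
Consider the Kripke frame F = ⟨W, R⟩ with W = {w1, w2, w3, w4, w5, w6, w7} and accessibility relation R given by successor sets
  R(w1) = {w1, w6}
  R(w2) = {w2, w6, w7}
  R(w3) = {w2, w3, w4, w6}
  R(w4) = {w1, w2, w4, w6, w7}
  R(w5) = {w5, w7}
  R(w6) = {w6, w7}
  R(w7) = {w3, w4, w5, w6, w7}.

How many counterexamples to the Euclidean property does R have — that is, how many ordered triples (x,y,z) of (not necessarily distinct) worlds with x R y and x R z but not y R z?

29

Enumerating: (w1,w6,w1), (w2,w6,w2), (w2,w7,w2), (w3,w2,w3), (w3,w2,w4), (w3,w4,w3), (w3,w6,w2), (w3,w6,w3), (w3,w6,w4), (w4,w1,w2), (w4,w1,w4), (w4,w1,w7), … and 17 more.
Total: 29.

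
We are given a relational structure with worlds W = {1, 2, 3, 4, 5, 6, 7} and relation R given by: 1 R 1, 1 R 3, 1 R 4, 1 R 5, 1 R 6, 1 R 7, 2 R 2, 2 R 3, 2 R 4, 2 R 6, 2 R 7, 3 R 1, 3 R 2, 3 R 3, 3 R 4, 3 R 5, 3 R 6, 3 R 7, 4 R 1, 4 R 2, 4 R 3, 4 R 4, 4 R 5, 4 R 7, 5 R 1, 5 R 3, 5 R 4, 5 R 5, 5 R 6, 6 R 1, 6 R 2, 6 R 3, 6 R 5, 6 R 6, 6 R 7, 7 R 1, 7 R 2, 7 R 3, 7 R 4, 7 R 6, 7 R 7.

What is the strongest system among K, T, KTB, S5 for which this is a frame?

KTB

Reflexive (axiom T): yes — every world is R-related to itself.
Symmetric (axiom B): yes — every pair in R has its reverse in R.
Euclidean (axiom 5): no — 1 R 4 and 1 R 6, but not 4 R 6.
So F validates K, T, KTB; S5 would additionally require R to be Euclidean. The strongest is KTB.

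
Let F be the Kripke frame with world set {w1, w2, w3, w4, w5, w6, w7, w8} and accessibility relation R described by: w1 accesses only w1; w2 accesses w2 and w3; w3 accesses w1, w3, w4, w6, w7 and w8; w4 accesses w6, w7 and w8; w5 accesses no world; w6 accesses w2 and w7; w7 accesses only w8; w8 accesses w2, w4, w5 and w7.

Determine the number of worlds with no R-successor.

Enumerating: w5.

1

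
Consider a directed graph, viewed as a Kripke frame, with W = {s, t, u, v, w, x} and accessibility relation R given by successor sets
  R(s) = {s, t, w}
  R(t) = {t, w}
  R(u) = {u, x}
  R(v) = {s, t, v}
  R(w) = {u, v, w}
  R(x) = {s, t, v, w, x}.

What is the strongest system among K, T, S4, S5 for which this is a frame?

Reflexive (axiom T): yes — every world is R-related to itself.
Transitive (axiom 4): no — s R w and w R u, but not s R u.
Euclidean (axiom 5): no — s R w and s R t, but not w R t.
So F validates K, T; S4 would additionally require R to be transitive. The strongest is T.

T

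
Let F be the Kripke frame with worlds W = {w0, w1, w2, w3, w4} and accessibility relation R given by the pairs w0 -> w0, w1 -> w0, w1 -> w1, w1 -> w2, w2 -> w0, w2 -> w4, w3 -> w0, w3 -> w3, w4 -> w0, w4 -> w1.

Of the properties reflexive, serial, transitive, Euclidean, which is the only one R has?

Reflexive: no — w2 is not related to itself.
Serial: yes — every world has a successor (e.g. w0 R w0).
Transitive: no — w1 R w2 and w2 R w4, but not w1 R w4.
Euclidean: no — w1 R w0 and w1 R w2, but not w0 R w2.
Only serial holds.

serial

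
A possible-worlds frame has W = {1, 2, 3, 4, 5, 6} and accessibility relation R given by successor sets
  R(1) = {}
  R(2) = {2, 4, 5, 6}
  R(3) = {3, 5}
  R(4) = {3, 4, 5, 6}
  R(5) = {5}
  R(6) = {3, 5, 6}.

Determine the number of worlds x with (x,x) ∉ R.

1

Enumerating: 1.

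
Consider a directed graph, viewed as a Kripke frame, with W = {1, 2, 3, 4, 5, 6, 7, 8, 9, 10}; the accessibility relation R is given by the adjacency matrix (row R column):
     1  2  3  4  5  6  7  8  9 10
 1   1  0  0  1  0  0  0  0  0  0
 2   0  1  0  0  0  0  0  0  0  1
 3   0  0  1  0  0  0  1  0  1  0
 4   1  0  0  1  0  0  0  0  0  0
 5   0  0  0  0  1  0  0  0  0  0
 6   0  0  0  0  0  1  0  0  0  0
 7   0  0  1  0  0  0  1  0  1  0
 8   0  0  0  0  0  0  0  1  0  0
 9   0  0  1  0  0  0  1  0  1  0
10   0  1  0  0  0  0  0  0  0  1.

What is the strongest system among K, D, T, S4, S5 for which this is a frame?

Serial (axiom D): yes — every world has a successor (e.g. 1 R 1).
Reflexive (axiom T): yes — every world is R-related to itself.
Transitive (axiom 4): yes — every two-step R-path is closed by a direct edge.
Euclidean (axiom 5): yes — any two successors of a common world are R-related.
So F validates K, D, T, S4, S5. The strongest is S5.

S5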